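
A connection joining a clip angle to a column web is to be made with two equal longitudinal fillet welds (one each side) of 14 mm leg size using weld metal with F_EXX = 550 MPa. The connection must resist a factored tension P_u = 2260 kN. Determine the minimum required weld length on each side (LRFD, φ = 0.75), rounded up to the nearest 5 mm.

Throat t_e = 0.707 × 14 = 9.898 mm.
φr_n = 0.75 × 0.6 × 550 × 9.898 × 10⁻³ = 2.45 kN/mm.
L_req = P_u / φr_n = 2260 / 2.45 = 922.5 mm total.
Per side: 922.5 / 2 = 461.3 mm.
Round up → use L = 465 mm on each side.

L = 465 mm on each side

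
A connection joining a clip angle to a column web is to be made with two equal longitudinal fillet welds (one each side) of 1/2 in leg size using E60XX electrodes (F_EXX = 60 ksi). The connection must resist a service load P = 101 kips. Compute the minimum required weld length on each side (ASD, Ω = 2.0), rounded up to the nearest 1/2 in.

L = 8 in on each side

Throat t_e = 0.707 × 0.5 = 0.3535 in.
r_n/Ω = (0.6 × 60 × 0.3535) / 2.0 = 6.363 kip/in.
L_req = P / (r_n/Ω) = 101 / 6.363 = 15.87 in total.
Per side: 15.87 / 2 = 7.937 in.
Round up → use L = 8 in on each side.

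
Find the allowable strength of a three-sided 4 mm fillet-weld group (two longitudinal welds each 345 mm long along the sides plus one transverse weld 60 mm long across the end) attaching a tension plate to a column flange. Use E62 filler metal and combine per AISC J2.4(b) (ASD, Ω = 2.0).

R_n/Ω ≈ 395 kN

E62XX → F_EXX = 620 MPa.
t_e = 0.707 × 4 = 2.828 mm.
R_nwl = 0.6 × 620 × 2.828 × 690 × 10⁻³ = 725.9 kN (longitudinal, 2 welds).
R_nwt = 0.6 × 620 × 2.828 × 60 × 10⁻³ = 63.12 kN (transverse, base value).
(i) R_nwl + R_nwt = 789 kN; (ii) 0.85 R_nwl + 1.5 R_nwt = 711.7 kN.
R_n = max = 789 kN [governs: (i)]; R_n/Ω = 394.5 kN.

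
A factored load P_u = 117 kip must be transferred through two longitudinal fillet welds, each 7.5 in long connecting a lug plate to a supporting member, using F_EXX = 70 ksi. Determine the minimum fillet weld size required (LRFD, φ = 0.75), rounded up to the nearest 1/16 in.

Total weld length L = 15 in.
Required throat t_e = P_u / (φ × 0.6 F_EXX × L) = 117 / (0.75 × 0.6 × 70 × 15) = 0.2476 in.
Required leg w = t_e / 0.707 = 0.3502 in → use 3/8 in.

w = 3/8 in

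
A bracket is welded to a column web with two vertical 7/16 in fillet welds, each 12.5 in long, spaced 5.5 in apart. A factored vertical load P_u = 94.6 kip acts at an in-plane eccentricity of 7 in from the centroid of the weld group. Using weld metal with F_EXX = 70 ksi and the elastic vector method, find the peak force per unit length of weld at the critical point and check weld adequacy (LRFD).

f_max ≈ 10.9 kip/in; NOT adequate

Total weld length L_w = 25 in. Treat welds as unit-width lines.
Polar moment about centroid: J = 2[d³/12 + d(b/2)²] = 2[12.5³/12 + 12.5×2.75²] = 514.6 in³.
Direct shear f_v = P/L_w = 94.6 / 25 = 3.784 kip/in (vertical).
Torsion M = P·e = 94.6 × 7 = 662.2 kip·in.
Critical point at (x, y) = (2.75, 6.25) from centroid. f_tx = M·y/J = 8.043 kip/in; f_ty = M·x/J = 3.539 kip/in.
Resultant f_max = √[f_tx² + (f_v + f_ty)²] = √[8.043² + (3.784 + 3.539)²] = 10.88 kip/in.
Capacity per unit length: φr_n = 0.75 × 0.6 × 70 × (0.707 × 0.4375) = 9.743 kip/in.
10.88 > 9.743 → NOT adequate.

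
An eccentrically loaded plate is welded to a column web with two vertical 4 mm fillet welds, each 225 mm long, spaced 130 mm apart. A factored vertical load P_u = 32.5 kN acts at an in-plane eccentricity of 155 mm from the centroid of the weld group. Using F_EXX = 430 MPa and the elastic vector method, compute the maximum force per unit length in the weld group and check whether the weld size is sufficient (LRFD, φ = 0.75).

Total weld length L_w = 450 mm. Treat welds as unit-width lines.
Polar moment about centroid: J = 2[d³/12 + d(b/2)²] = 2[225³/12 + 225×65²] = 3800000 mm³.
Direct shear f_v = P/L_w = 32.5×10³ / 450 = 72.22 N/mm (vertical).
Torsion M = P·e = 32.5×10³ × 155 = 5037500 N·mm.
Critical point at (x, y) = (65, 112.5) from centroid. f_tx = M·y/J = 149.1 N/mm; f_ty = M·x/J = 86.17 N/mm.
Resultant f_max = √[f_tx² + (f_v + f_ty)²] = √[149.1² + (72.22 + 86.17)²] = 217.6 N/mm.
Capacity per unit length: φr_n = 0.75 × 0.6 × 430 × (0.707 × 4) = 547.2 N/mm.
217.6 ≤ 547.2 → adequate.

f_max ≈ 218 N/mm; adequate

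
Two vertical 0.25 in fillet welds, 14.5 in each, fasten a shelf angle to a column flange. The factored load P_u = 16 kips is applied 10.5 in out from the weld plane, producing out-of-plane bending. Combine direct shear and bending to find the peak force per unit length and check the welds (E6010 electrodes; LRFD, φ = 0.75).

f_max ≈ 2.46 kip/in; adequate

E60XX → F_EXX = 60 ksi.
L_w = 2 × 14.5 = 29 in; section modulus (unit throat) S = 2 × L²/6 = 70.08 in².
Direct shear f_v = P/L_w = 16/29 = 0.5517 kip/in.
Moment M = P × e = 16 × 10.5 = 168 kip·in; bending f_b = M/S = 2.397 kip/in.
f_max = √(f_v² + f_b²) = √(0.5517² + 2.397²) = 2.46 kip/in.
φr_n = 0.75 × 0.6 × 60 × (0.707 × 0.25) = 4.772 kip/in → adequate.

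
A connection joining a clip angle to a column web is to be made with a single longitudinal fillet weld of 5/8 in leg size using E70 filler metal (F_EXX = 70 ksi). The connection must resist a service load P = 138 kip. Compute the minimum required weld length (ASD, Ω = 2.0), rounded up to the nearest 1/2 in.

L = 15 in

Throat t_e = 0.707 × 0.625 = 0.4419 in.
r_n/Ω = (0.6 × 70 × 0.4419) / 2.0 = 9.279 kip/in.
L_req = P / (r_n/Ω) = 138 / 9.279 = 14.87 in total.
Round up → use L = 15 in.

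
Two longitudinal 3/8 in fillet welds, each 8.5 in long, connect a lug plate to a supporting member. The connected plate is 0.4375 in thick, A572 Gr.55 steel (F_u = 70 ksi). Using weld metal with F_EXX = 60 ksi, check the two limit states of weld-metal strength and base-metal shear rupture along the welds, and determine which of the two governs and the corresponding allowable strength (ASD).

R_n/Ω ≈ 81.1 kips (weld metal governs)

t_e = 0.707 × 0.375 = 0.2651 in; L = 17 in.
Weld metal: R_n/Ω = (1/2.0) × 0.6 × 60 × 0.2651 × 17 = 81.13 kips.
Base metal (shear rupture): R_n/Ω = (1/2.0) × 0.6 × 70 × 0.4375 × 17 = 156.2 kips.
Governing: weld metal.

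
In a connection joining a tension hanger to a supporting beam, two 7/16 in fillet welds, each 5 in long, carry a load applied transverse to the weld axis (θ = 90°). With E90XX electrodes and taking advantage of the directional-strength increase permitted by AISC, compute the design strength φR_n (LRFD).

φR_n ≈ 188 kips

E90XX → F_EXX = 90 ksi.
t_e = 0.707 × 0.4375 = 0.3093 in; A_we = 0.3093 × 10 = 3.093 in².
Directional factor: 1.0 + 0.5 sin^1.5(90°) = 1.5.
F_nw = 0.6 × 90 × 1.5 = 81 ksi.
φR_n = 0.75 × 81 × 3.093 = 187.9 kips.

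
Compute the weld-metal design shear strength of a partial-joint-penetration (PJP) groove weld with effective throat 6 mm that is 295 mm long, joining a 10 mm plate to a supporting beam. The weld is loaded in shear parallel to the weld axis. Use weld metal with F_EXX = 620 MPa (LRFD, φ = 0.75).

Effective throat (given) t_e = 6 mm.
A_we = 6 × 295 = 1770 mm².
F_nw = 0.6 F_EXX = 372 MPa.
φR_n = 0.75 × 372 × 1770 × 10⁻³ = 493.8 kN.

φR_n ≈ 494 kN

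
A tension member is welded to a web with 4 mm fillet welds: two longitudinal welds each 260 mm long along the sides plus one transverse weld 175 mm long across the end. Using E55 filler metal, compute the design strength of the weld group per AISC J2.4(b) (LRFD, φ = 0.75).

E55XX → F_EXX = 550 MPa.
t_e = 0.707 × 4 = 2.828 mm.
R_nwl = 0.6 × 550 × 2.828 × 520 × 10⁻³ = 485.3 kN (longitudinal, 2 welds).
R_nwt = 0.6 × 550 × 2.828 × 175 × 10⁻³ = 163.3 kN (transverse, base value).
(i) R_nwl + R_nwt = 648.6 kN; (ii) 0.85 R_nwl + 1.5 R_nwt = 657.5 kN.
R_n = max = 657.5 kN [governs: (ii)]; φR_n = 493.1 kN.

φR_n ≈ 493 kN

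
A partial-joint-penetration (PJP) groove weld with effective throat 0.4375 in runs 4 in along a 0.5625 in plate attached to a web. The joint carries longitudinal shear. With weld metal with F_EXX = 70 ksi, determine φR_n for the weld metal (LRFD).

φR_n ≈ 55.1 kips

Effective throat (given) t_e = 0.4375 in.
A_we = 0.4375 × 4 = 1.75 in².
F_nw = 0.6 F_EXX = 42 ksi.
φR_n = 0.75 × 42 × 1.75 = 55.12 kips.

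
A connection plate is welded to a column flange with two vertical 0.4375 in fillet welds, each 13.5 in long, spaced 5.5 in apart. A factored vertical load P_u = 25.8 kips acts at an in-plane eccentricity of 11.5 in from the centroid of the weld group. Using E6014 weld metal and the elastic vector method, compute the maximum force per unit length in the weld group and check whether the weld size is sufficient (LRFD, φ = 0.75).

f_max ≈ 3.98 kip/in; adequate

E60XX → F_EXX = 60 ksi.
Total weld length L_w = 27 in. Treat welds as unit-width lines.
Polar moment about centroid: J = 2[d³/12 + d(b/2)²] = 2[13.5³/12 + 13.5×2.75²] = 614.2 in³.
Direct shear f_v = P/L_w = 25.8 / 27 = 0.9556 kip/in (vertical).
Torsion M = P·e = 25.8 × 11.5 = 296.7 kip·in.
Critical point at (x, y) = (2.75, 6.75) from centroid. f_tx = M·y/J = 3.26 kip/in; f_ty = M·x/J = 1.328 kip/in.
Resultant f_max = √[f_tx² + (f_v + f_ty)²] = √[3.26² + (0.9556 + 1.328)²] = 3.981 kip/in.
Capacity per unit length: φr_n = 0.75 × 0.6 × 60 × (0.707 × 0.4375) = 8.351 kip/in.
3.981 ≤ 8.351 → adequate.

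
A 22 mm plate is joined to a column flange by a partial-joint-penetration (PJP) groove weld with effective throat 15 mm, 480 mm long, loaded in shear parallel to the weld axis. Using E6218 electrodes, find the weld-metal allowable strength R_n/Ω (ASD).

R_n/Ω ≈ 1340 kN

E62XX → F_EXX = 620 MPa.
Effective throat (given) t_e = 15 mm.
A_we = 15 × 480 = 7200 mm².
F_nw = 0.6 F_EXX = 372 MPa.
R_n/Ω = (372 × 7200) / 2.0 × 10⁻³ = 1339 kN.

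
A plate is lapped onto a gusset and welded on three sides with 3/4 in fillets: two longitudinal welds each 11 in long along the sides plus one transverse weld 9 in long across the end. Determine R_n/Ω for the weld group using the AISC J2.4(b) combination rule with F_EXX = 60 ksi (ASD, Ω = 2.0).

t_e = 0.707 × 0.75 = 0.5302 in.
R_nwl = 0.6 × 60 × 0.5302 × 22 = 420 kip (longitudinal, 2 welds).
R_nwt = 0.6 × 60 × 0.5302 × 9 = 171.8 kip (transverse, base value).
(i) R_nwl + R_nwt = 591.8 kip; (ii) 0.85 R_nwl + 1.5 R_nwt = 614.7 kip.
R_n = max = 614.7 kip [governs: (ii)]; R_n/Ω = 307.3 kip.

R_n/Ω ≈ 307 kip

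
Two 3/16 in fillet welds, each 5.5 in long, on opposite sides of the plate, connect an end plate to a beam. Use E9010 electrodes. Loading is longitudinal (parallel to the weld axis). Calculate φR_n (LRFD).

E90XX → F_EXX = 90 ksi.
Effective throat t_e = 0.707 × 0.1875 = 0.1326 in.
Total length L = 11 in; A_we = 0.1326 × 11 = 1.458 in².
F_nw = 0.6 F_EXX = 0.6 × 90 = 54 ksi.
φR_n = 0.75 × 54 × 1.458 = 59.06 kips.

φR_n ≈ 59.1 kips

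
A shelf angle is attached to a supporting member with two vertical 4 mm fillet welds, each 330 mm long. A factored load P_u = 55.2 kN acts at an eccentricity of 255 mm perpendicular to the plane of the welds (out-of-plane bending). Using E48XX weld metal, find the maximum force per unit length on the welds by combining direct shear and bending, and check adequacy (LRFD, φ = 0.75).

E48XX → F_EXX = 480 MPa.
L_w = 2 × 330 = 660 mm; section modulus (unit throat) S = 2 × L²/6 = 36300 mm².
Direct shear f_v = P/L_w = 55.2×10³/660 = 83.64 N/mm.
Moment M = P × e = 55.2×10³ × 255 = 14076000 N·mm; bending f_b = M/S = 387.8 N/mm.
f_max = √(f_v² + f_b²) = √(83.64² + 387.8²) = 396.7 N/mm.
φr_n = 0.75 × 0.6 × 480 × (0.707 × 4) = 610.8 N/mm → adequate.

f_max ≈ 397 N/mm; adequate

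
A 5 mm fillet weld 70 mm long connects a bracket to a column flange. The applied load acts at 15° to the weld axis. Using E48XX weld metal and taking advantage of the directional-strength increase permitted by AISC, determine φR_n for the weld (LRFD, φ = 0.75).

φR_n ≈ 57 kN

E48XX → F_EXX = 480 MPa.
t_e = 0.707 × 5 = 3.535 mm; A_we = 3.535 × 70 = 247.4 mm².
Directional factor: 1.0 + 0.5 sin^1.5(15°) = 1.066.
F_nw = 0.6 × 480 × 1.066 = 307 MPa.
φR_n = 0.75 × 307 × 247.4 × 10⁻³ = 56.97 kN.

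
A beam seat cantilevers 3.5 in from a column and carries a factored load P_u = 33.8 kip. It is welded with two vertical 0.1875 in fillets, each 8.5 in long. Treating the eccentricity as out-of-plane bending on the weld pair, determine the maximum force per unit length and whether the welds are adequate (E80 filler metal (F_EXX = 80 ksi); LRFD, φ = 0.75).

f_max ≈ 5.3 kip/in; NOT adequate

L_w = 2 × 8.5 = 17 in; section modulus (unit throat) S = 2 × L²/6 = 24.08 in².
Direct shear f_v = P/L_w = 33.8/17 = 1.988 kip/in.
Moment M = P × e = 33.8 × 3.5 = 118.3 kip·in; bending f_b = M/S = 4.912 kip/in.
f_max = √(f_v² + f_b²) = √(1.988² + 4.912²) = 5.299 kip/in.
φr_n = 0.75 × 0.6 × 80 × (0.707 × 0.1875) = 4.772 kip/in → NOT adequate.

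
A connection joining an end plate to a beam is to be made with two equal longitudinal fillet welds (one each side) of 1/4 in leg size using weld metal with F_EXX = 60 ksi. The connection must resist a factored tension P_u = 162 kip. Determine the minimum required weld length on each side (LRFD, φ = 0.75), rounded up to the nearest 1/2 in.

Throat t_e = 0.707 × 0.25 = 0.1767 in.
φr_n = 0.75 × 0.6 × 60 × 0.1767 = 4.772 kip/in.
L_req = P_u / φr_n = 162 / 4.772 = 33.95 in total.
Per side: 33.95 / 2 = 16.97 in.
Round up → use L = 17 in on each side.

L = 17 in on each side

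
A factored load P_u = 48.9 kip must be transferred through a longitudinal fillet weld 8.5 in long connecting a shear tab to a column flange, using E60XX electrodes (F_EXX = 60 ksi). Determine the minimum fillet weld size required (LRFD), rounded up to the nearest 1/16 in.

Total weld length L = 8.5 in.
Required throat t_e = P_u / (φ × 0.6 F_EXX × L) = 48.9 / (0.75 × 0.6 × 60 × 8.5) = 0.2131 in.
Required leg w = t_e / 0.707 = 0.3014 in → use 5/16 in.

w = 5/16 in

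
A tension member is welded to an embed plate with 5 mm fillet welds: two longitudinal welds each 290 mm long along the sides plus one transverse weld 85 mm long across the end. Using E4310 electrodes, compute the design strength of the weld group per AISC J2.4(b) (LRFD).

φR_n ≈ 455 kN

E43XX → F_EXX = 430 MPa.
t_e = 0.707 × 5 = 3.535 mm.
R_nwl = 0.6 × 430 × 3.535 × 580 × 10⁻³ = 529 kN (longitudinal, 2 welds).
R_nwt = 0.6 × 430 × 3.535 × 85 × 10⁻³ = 77.52 kN (transverse, base value).
(i) R_nwl + R_nwt = 606.5 kN; (ii) 0.85 R_nwl + 1.5 R_nwt = 565.9 kN.
R_n = max = 606.5 kN [governs: (i)]; φR_n = 454.9 kN.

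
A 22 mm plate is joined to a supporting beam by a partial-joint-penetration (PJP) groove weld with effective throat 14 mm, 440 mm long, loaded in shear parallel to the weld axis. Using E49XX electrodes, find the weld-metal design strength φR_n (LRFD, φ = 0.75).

E49XX → F_EXX = 490 MPa.
Effective throat (given) t_e = 14 mm.
A_we = 14 × 440 = 6160 mm².
F_nw = 0.6 F_EXX = 294 MPa.
φR_n = 0.75 × 294 × 6160 × 10⁻³ = 1358 kN.

φR_n ≈ 1360 kN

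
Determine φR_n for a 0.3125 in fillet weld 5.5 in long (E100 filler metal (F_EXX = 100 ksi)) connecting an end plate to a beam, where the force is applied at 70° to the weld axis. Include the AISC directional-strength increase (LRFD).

φR_n ≈ 79.6 kip

t_e = 0.707 × 0.3125 = 0.2209 in; A_we = 0.2209 × 5.5 = 1.215 in².
Directional factor: 1.0 + 0.5 sin^1.5(70°) = 1.455.
F_nw = 0.6 × 100 × 1.455 = 87.33 ksi.
φR_n = 0.75 × 87.33 × 1.215 = 79.59 kip.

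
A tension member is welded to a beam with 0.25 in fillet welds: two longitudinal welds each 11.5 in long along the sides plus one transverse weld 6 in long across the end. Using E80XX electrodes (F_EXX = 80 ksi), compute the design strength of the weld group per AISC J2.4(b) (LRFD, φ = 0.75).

t_e = 0.707 × 0.25 = 0.1767 in.
R_nwl = 0.6 × 80 × 0.1767 × 23 = 195.1 kip (longitudinal, 2 welds).
R_nwt = 0.6 × 80 × 0.1767 × 6 = 50.9 kip (transverse, base value).
(i) R_nwl + R_nwt = 246 kip; (ii) 0.85 R_nwl + 1.5 R_nwt = 242.2 kip.
R_n = max = 246 kip [governs: (i)]; φR_n = 184.5 kip.

φR_n ≈ 185 kip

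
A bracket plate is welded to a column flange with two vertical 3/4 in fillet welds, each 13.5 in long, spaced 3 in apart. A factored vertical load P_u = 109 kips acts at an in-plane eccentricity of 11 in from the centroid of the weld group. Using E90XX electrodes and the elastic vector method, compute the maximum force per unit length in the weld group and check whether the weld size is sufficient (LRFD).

f_max ≈ 18.9 kip/in; adequate

E90XX → F_EXX = 90 ksi.
Total weld length L_w = 27 in. Treat welds as unit-width lines.
Polar moment about centroid: J = 2[d³/12 + d(b/2)²] = 2[13.5³/12 + 13.5×1.5²] = 470.8 in³.
Direct shear f_v = P/L_w = 109 / 27 = 4.037 kip/in (vertical).
Torsion M = P·e = 109 × 11 = 1199 kip·in.
Critical point at (x, y) = (1.5, 6.75) from centroid. f_tx = M·y/J = 17.19 kip/in; f_ty = M·x/J = 3.82 kip/in.
Resultant f_max = √[f_tx² + (f_v + f_ty)²] = √[17.19² + (4.037 + 3.82)²] = 18.9 kip/in.
Capacity per unit length: φr_n = 0.75 × 0.6 × 90 × (0.707 × 0.75) = 21.48 kip/in.
18.9 ≤ 21.48 → adequate.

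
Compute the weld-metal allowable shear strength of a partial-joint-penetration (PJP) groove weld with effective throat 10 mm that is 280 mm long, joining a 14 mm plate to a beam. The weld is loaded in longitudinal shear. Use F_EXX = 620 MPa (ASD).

Effective throat (given) t_e = 10 mm.
A_we = 10 × 280 = 2800 mm².
F_nw = 0.6 F_EXX = 372 MPa.
R_n/Ω = (372 × 2800) / 2.0 × 10⁻³ = 520.8 kN.

R_n/Ω ≈ 521 kN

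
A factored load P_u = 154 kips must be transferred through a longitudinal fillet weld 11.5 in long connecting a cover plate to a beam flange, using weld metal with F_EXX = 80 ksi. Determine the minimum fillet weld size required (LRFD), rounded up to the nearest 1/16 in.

Total weld length L = 11.5 in.
Required throat t_e = P_u / (φ × 0.6 F_EXX × L) = 154 / (0.75 × 0.6 × 80 × 11.5) = 0.372 in.
Required leg w = t_e / 0.707 = 0.5261 in → use 9/16 in.

w = 9/16 in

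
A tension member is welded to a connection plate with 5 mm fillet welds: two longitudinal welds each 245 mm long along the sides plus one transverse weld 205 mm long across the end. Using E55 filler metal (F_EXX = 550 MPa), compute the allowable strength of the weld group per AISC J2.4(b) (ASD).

t_e = 0.707 × 5 = 3.535 mm.
R_nwl = 0.6 × 550 × 3.535 × 490 × 10⁻³ = 571.6 kN (longitudinal, 2 welds).
R_nwt = 0.6 × 550 × 3.535 × 205 × 10⁻³ = 239.1 kN (transverse, base value).
(i) R_nwl + R_nwt = 810.8 kN; (ii) 0.85 R_nwl + 1.5 R_nwt = 844.6 kN.
R_n = max = 844.6 kN [governs: (ii)]; R_n/Ω = 422.3 kN.

R_n/Ω ≈ 422 kN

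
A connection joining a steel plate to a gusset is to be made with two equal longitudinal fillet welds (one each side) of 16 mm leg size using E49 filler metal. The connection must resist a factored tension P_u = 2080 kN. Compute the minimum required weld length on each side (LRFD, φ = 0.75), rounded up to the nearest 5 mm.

L = 420 mm on each side

E49XX → F_EXX = 490 MPa.
Throat t_e = 0.707 × 16 = 11.31 mm.
φr_n = 0.75 × 0.6 × 490 × 11.31 × 10⁻³ = 2.494 kN/mm.
L_req = P_u / φr_n = 2080 / 2.494 = 833.9 mm total.
Per side: 833.9 / 2 = 417 mm.
Round up → use L = 420 mm on each side.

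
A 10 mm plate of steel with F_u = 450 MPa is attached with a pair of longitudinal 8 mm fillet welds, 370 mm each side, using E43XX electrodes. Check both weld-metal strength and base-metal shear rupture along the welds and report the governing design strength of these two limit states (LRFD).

E43XX → F_EXX = 430 MPa.
t_e = 0.707 × 8 = 5.656 mm; L = 740 mm.
Weld metal: φR_n = 0.75 × 0.6 × 430 × 5.656 × 740 × 10⁻³ = 809.9 kN.
Base metal (shear rupture): φR_n = 0.75 × 0.6 × 450 × 10 × 740 × 10⁻³ = 1498 kN.
Governing: weld metal.

φR_n ≈ 810 kN (weld metal governs)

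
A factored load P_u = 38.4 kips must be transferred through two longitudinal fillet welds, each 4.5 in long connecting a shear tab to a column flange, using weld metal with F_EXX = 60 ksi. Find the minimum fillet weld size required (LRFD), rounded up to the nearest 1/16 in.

w = 1/4 in

Total weld length L = 9 in.
Required throat t_e = P_u / (φ × 0.6 F_EXX × L) = 38.4 / (0.75 × 0.6 × 60 × 9) = 0.158 in.
Required leg w = t_e / 0.707 = 0.2235 in → use 1/4 in.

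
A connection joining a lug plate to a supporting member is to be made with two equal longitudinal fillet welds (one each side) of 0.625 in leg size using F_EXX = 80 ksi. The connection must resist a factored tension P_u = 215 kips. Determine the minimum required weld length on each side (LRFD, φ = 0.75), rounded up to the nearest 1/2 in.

Throat t_e = 0.707 × 0.625 = 0.4419 in.
φr_n = 0.75 × 0.6 × 80 × 0.4419 = 15.91 kips/in.
L_req = P_u / φr_n = 215 / 15.91 = 13.52 in total.
Per side: 13.52 / 2 = 6.758 in.
Round up → use L = 7 in on each side.

L = 7 in on each side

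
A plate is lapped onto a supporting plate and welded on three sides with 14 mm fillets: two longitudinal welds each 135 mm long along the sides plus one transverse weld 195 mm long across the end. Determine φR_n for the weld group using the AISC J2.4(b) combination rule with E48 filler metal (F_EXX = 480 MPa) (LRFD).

φR_n ≈ 1120 kN

t_e = 0.707 × 14 = 9.898 mm.
R_nwl = 0.6 × 480 × 9.898 × 270 × 10⁻³ = 769.7 kN (longitudinal, 2 welds).
R_nwt = 0.6 × 480 × 9.898 × 195 × 10⁻³ = 555.9 kN (transverse, base value).
(i) R_nwl + R_nwt = 1326 kN; (ii) 0.85 R_nwl + 1.5 R_nwt = 1488 kN.
R_n = max = 1488 kN [governs: (ii)]; φR_n = 1116 kN.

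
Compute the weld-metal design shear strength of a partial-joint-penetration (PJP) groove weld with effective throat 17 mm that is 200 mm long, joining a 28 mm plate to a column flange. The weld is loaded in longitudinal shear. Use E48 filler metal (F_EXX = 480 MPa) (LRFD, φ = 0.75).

Effective throat (given) t_e = 17 mm.
A_we = 17 × 200 = 3400 mm².
F_nw = 0.6 F_EXX = 288 MPa.
φR_n = 0.75 × 288 × 3400 × 10⁻³ = 734.4 kN.

φR_n ≈ 734 kN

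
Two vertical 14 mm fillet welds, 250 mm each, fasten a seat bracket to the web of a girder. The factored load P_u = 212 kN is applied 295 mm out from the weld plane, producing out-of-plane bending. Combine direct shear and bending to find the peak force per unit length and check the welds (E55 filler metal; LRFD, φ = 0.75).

f_max ≈ 3030 N/mm; NOT adequate

E55XX → F_EXX = 550 MPa.
L_w = 2 × 250 = 500 mm; section modulus (unit throat) S = 2 × L²/6 = 20830 mm².
Direct shear f_v = P/L_w = 212×10³/500 = 424 N/mm.
Moment M = P × e = 212×10³ × 295 = 62540000 N·mm; bending f_b = M/S = 3002 N/mm.
f_max = √(f_v² + f_b²) = √(424² + 3002²) = 3032 N/mm.
φr_n = 0.75 × 0.6 × 550 × (0.707 × 14) = 2450 N/mm → NOT adequate.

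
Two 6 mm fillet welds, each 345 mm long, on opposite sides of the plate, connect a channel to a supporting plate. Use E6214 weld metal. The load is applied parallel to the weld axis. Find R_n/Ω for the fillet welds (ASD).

R_n/Ω ≈ 544 kN

E62XX → F_EXX = 620 MPa.
Effective throat t_e = 0.707 × 6 = 4.242 mm.
Total length L = 690 mm; A_we = 4.242 × 690 = 2927 mm².
F_nw = 0.6 F_EXX = 0.6 × 620 = 372 MPa.
R_n = 372 × 2927 × 10⁻³ = 1089 kN; R_n/Ω = 1089/2.0 = 544.4 kN.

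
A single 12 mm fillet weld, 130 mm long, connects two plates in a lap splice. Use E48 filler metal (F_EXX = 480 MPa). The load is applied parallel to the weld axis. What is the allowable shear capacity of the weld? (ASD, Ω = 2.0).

R_n/Ω ≈ 159 kN

Effective throat t_e = 0.707 × 12 = 8.484 mm.
Total length L = 130 mm; A_we = 8.484 × 130 = 1103 mm².
F_nw = 0.6 F_EXX = 0.6 × 480 = 288 MPa.
R_n = 288 × 1103 × 10⁻³ = 317.6 kN; R_n/Ω = 317.6/2.0 = 158.8 kN.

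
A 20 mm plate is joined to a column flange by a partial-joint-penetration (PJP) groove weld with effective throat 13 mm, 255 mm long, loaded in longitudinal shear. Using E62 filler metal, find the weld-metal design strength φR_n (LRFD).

φR_n ≈ 925 kN

E62XX → F_EXX = 620 MPa.
Effective throat (given) t_e = 13 mm.
A_we = 13 × 255 = 3315 mm².
F_nw = 0.6 F_EXX = 372 MPa.
φR_n = 0.75 × 372 × 3315 × 10⁻³ = 924.9 kN.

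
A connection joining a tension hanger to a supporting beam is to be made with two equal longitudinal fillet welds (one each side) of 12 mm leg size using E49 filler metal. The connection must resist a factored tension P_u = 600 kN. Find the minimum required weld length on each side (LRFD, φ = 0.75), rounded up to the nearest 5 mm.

E49XX → F_EXX = 490 MPa.
Throat t_e = 0.707 × 12 = 8.484 mm.
φr_n = 0.75 × 0.6 × 490 × 8.484 × 10⁻³ = 1.871 kN/mm.
L_req = P_u / φr_n = 600 / 1.871 = 320.7 mm total.
Per side: 320.7 / 2 = 160.4 mm.
Round up → use L = 165 mm on each side.

L = 165 mm on each side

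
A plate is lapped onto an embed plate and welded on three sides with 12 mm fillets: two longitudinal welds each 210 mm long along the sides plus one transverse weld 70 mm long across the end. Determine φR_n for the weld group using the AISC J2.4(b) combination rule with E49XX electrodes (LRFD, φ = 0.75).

φR_n ≈ 917 kN

E49XX → F_EXX = 490 MPa.
t_e = 0.707 × 12 = 8.484 mm.
R_nwl = 0.6 × 490 × 8.484 × 420 × 10⁻³ = 1048 kN (longitudinal, 2 welds).
R_nwt = 0.6 × 490 × 8.484 × 70 × 10⁻³ = 174.6 kN (transverse, base value).
(i) R_nwl + R_nwt = 1222 kN; (ii) 0.85 R_nwl + 1.5 R_nwt = 1152 kN.
R_n = max = 1222 kN [governs: (i)]; φR_n = 916.7 kN.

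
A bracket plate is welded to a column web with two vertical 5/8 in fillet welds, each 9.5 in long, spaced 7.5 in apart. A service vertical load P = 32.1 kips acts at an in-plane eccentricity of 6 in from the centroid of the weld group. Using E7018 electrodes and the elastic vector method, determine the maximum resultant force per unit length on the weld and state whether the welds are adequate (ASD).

f_max ≈ 4.11 kip/in; adequate

E70XX → F_EXX = 70 ksi.
Total weld length L_w = 19 in. Treat welds as unit-width lines.
Polar moment about centroid: J = 2[d³/12 + d(b/2)²] = 2[9.5³/12 + 9.5×3.75²] = 410.1 in³.
Direct shear f_v = P/L_w = 32.1 / 19 = 1.689 kip/in (vertical).
Torsion M = P·e = 32.1 × 6 = 192.6 kip·in.
Critical point at (x, y) = (3.75, 4.75) from centroid. f_tx = M·y/J = 2.231 kip/in; f_ty = M·x/J = 1.761 kip/in.
Resultant f_max = √[f_tx² + (f_v + f_ty)²] = √[2.231² + (1.689 + 1.761)²] = 4.109 kip/in.
Capacity per unit length: r_n/Ω = (1/2.0) × 0.6 × 70 × (0.707 × 0.625) = 9.279 kip/in.
4.109 ≤ 9.279 → adequate.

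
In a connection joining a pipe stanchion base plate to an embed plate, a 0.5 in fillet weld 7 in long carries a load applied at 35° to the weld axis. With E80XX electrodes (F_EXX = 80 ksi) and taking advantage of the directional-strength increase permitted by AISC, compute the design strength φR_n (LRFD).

φR_n ≈ 108 kips

t_e = 0.707 × 0.5 = 0.3535 in; A_we = 0.3535 × 7 = 2.474 in².
Directional factor: 1.0 + 0.5 sin^1.5(35°) = 1.217.
F_nw = 0.6 × 80 × 1.217 = 58.43 ksi.
φR_n = 0.75 × 58.43 × 2.474 = 108.4 kips.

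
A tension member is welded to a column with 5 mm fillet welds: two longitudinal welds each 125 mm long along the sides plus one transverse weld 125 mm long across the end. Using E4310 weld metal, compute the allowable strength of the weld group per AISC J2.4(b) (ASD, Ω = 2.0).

E43XX → F_EXX = 430 MPa.
t_e = 0.707 × 5 = 3.535 mm.
R_nwl = 0.6 × 430 × 3.535 × 250 × 10⁻³ = 228 kN (longitudinal, 2 welds).
R_nwt = 0.6 × 430 × 3.535 × 125 × 10⁻³ = 114 kN (transverse, base value).
(i) R_nwl + R_nwt = 342 kN; (ii) 0.85 R_nwl + 1.5 R_nwt = 364.8 kN.
R_n = max = 364.8 kN [governs: (ii)]; R_n/Ω = 182.4 kN.

R_n/Ω ≈ 182 kN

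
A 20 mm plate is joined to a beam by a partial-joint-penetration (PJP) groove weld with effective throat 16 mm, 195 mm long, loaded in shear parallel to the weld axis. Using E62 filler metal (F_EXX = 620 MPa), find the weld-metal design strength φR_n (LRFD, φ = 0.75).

φR_n ≈ 870 kN

Effective throat (given) t_e = 16 mm.
A_we = 16 × 195 = 3120 mm².
F_nw = 0.6 F_EXX = 372 MPa.
φR_n = 0.75 × 372 × 3120 × 10⁻³ = 870.5 kN.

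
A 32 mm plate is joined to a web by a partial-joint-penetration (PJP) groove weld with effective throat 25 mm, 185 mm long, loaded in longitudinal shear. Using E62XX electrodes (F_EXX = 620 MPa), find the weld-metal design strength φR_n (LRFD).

φR_n ≈ 1290 kN

Effective throat (given) t_e = 25 mm.
A_we = 25 × 185 = 4625 mm².
F_nw = 0.6 F_EXX = 372 MPa.
φR_n = 0.75 × 372 × 4625 × 10⁻³ = 1290 kN.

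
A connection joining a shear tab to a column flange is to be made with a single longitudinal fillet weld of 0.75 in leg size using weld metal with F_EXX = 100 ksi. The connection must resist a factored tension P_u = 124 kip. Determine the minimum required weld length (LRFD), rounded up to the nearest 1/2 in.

L = 5.5 in

Throat t_e = 0.707 × 0.75 = 0.5302 in.
φr_n = 0.75 × 0.6 × 100 × 0.5302 = 23.86 kip/in.
L_req = P_u / φr_n = 124 / 23.86 = 5.197 in total.
Round up → use L = 5.5 in.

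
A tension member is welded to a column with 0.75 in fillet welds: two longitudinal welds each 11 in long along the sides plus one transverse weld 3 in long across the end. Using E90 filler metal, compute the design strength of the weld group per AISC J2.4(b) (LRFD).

φR_n ≈ 537 kips

E90XX → F_EXX = 90 ksi.
t_e = 0.707 × 0.75 = 0.5302 in.
R_nwl = 0.6 × 90 × 0.5302 × 22 = 629.9 kips (longitudinal, 2 welds).
R_nwt = 0.6 × 90 × 0.5302 × 3 = 85.9 kips (transverse, base value).
(i) R_nwl + R_nwt = 715.8 kips; (ii) 0.85 R_nwl + 1.5 R_nwt = 664.3 kips.
R_n = max = 715.8 kips [governs: (i)]; φR_n = 536.9 kips.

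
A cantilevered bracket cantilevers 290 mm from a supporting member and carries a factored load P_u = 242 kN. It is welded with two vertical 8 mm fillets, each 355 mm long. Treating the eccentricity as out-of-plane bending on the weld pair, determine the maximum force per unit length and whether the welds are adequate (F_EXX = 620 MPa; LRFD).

L_w = 2 × 355 = 710 mm; section modulus (unit throat) S = 2 × L²/6 = 42010 mm².
Direct shear f_v = P/L_w = 242×10³/710 = 340.8 N/mm.
Moment M = P × e = 242×10³ × 290 = 70180000 N·mm; bending f_b = M/S = 1671 N/mm.
f_max = √(f_v² + f_b²) = √(340.8² + 1671²) = 1705 N/mm.
φr_n = 0.75 × 0.6 × 620 × (0.707 × 8) = 1578 N/mm → NOT adequate.

f_max ≈ 1710 N/mm; NOT adequate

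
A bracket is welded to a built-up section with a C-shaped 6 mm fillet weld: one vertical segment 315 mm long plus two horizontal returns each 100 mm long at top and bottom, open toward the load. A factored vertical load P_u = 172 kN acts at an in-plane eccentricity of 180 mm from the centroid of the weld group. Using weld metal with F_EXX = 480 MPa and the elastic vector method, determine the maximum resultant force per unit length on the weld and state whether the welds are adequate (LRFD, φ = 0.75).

f_max ≈ 885 N/mm; adequate

Total weld length L_w = 515 mm. Treat welds as unit-width lines.
Centroid: x̄ = 2×100×50 / 515 = 19.42 mm from the vertical weld.
Polar moment about centroid: J = I_x + I_y = [315³/12 + 2×100×157.5²] + [315×19.42² + 2(100³/12 + 100×30.58²)] = 8038000 mm³.
Direct shear f_v = P/L_w = 172×10³ / 515 = 334 N/mm (vertical).
Torsion M = P·e = 172×10³ × 180 = 30960000 N·mm.
Critical point at (x, y) = (80.58, 157.5) from centroid. f_tx = M·y/J = 606.6 N/mm; f_ty = M·x/J = 310.4 N/mm.
Resultant f_max = √[f_tx² + (f_v + f_ty)²] = √[606.6² + (334 + 310.4)²] = 885 N/mm.
Capacity per unit length: φr_n = 0.75 × 0.6 × 480 × (0.707 × 6) = 916.3 N/mm.
885 ≤ 916.3 → adequate.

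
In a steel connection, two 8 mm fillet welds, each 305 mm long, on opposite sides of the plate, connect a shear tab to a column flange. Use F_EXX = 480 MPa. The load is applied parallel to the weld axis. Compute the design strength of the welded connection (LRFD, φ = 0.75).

φR_n ≈ 745 kN

Effective throat t_e = 0.707 × 8 = 5.656 mm.
Total length L = 610 mm; A_we = 5.656 × 610 = 3450 mm².
F_nw = 0.6 F_EXX = 0.6 × 480 = 288 MPa.
φR_n = 0.75 × 288 × 3450 × 10⁻³ = 745.2 kN.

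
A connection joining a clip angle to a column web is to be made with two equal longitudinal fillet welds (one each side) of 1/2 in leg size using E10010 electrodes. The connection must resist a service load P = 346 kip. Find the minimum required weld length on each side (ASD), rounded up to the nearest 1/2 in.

E100XX → F_EXX = 100 ksi.
Throat t_e = 0.707 × 0.5 = 0.3535 in.
r_n/Ω = (0.6 × 100 × 0.3535) / 2.0 = 10.6 kip/in.
L_req = P / (r_n/Ω) = 346 / 10.6 = 32.63 in total.
Per side: 32.63 / 2 = 16.31 in.
Round up → use L = 16.5 in on each side.

L = 16.5 in on each side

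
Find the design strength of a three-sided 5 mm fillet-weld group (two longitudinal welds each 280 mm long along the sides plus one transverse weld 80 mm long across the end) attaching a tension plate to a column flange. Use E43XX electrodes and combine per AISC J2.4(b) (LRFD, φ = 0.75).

E43XX → F_EXX = 430 MPa.
t_e = 0.707 × 5 = 3.535 mm.
R_nwl = 0.6 × 430 × 3.535 × 560 × 10⁻³ = 510.7 kN (longitudinal, 2 welds).
R_nwt = 0.6 × 430 × 3.535 × 80 × 10⁻³ = 72.96 kN (transverse, base value).
(i) R_nwl + R_nwt = 583.7 kN; (ii) 0.85 R_nwl + 1.5 R_nwt = 543.6 kN.
R_n = max = 583.7 kN [governs: (i)]; φR_n = 437.8 kN.

φR_n ≈ 438 kN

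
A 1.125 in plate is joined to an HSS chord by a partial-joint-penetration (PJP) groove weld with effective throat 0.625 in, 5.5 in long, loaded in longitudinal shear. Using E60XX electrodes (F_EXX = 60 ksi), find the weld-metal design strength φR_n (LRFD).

Effective throat (given) t_e = 0.625 in.
A_we = 0.625 × 5.5 = 3.438 in².
F_nw = 0.6 F_EXX = 36 ksi.
φR_n = 0.75 × 36 × 3.438 = 92.81 kips.

φR_n ≈ 92.8 kips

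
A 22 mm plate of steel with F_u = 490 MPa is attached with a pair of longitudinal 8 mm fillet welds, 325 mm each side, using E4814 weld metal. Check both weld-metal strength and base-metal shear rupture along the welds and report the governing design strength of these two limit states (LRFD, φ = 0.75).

E48XX → F_EXX = 480 MPa.
t_e = 0.707 × 8 = 5.656 mm; L = 650 mm.
Weld metal: φR_n = 0.75 × 0.6 × 480 × 5.656 × 650 × 10⁻³ = 794.1 kN.
Base metal (shear rupture): φR_n = 0.75 × 0.6 × 490 × 22 × 650 × 10⁻³ = 3153 kN.
Governing: weld metal.

φR_n ≈ 794 kN (weld metal governs)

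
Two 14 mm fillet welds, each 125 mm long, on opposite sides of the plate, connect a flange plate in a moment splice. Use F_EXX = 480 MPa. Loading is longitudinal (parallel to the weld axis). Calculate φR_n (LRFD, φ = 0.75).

Effective throat t_e = 0.707 × 14 = 9.898 mm.
Total length L = 250 mm; A_we = 9.898 × 250 = 2474 mm².
F_nw = 0.6 F_EXX = 0.6 × 480 = 288 MPa.
φR_n = 0.75 × 288 × 2474 × 10⁻³ = 534.5 kN.

φR_n ≈ 534 kN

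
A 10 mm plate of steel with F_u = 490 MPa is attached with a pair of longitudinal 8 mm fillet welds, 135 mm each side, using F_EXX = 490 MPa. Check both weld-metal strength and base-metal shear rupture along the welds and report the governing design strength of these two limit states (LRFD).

t_e = 0.707 × 8 = 5.656 mm; L = 270 mm.
Weld metal: φR_n = 0.75 × 0.6 × 490 × 5.656 × 270 × 10⁻³ = 336.7 kN.
Base metal (shear rupture): φR_n = 0.75 × 0.6 × 490 × 10 × 270 × 10⁻³ = 595.4 kN.
Governing: weld metal.

φR_n ≈ 337 kN (weld metal governs)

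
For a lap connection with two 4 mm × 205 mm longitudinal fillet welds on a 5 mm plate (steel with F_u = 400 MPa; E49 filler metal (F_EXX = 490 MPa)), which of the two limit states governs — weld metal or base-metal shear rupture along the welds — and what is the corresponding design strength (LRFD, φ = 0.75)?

t_e = 0.707 × 4 = 2.828 mm; L = 410 mm.
Weld metal: φR_n = 0.75 × 0.6 × 490 × 2.828 × 410 × 10⁻³ = 255.7 kN.
Base metal (shear rupture): φR_n = 0.75 × 0.6 × 400 × 5 × 410 × 10⁻³ = 369 kN.
Governing: weld metal.

φR_n ≈ 256 kN (weld metal governs)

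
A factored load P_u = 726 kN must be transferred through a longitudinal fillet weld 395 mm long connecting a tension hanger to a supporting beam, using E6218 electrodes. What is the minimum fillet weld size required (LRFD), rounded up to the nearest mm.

w = 10 mm

E62XX → F_EXX = 620 MPa.
Total weld length L = 395 mm.
Required throat t_e = P_u / (φ × 0.6 F_EXX × L) = 726 / (0.75 × 0.6 × 620 × 395 × 10⁻³) = 6.588 mm.
Required leg w = t_e / 0.707 = 9.318 mm → use 10 mm.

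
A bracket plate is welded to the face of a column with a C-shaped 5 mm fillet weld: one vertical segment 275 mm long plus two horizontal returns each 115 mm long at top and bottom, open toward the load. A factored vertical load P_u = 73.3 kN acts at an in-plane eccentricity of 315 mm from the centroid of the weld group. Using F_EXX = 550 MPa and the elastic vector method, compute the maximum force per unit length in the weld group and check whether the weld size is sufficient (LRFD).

Total weld length L_w = 505 mm. Treat welds as unit-width lines.
Centroid: x̄ = 2×115×57.5 / 505 = 26.19 mm from the vertical weld.
Polar moment about centroid: J = I_x + I_y = [275³/12 + 2×115×137.5²] + [275×26.19² + 2(115³/12 + 115×31.31²)] = 6749000 mm³.
Direct shear f_v = P/L_w = 73.3×10³ / 505 = 145.1 N/mm (vertical).
Torsion M = P·e = 73.3×10³ × 315 = 23090000 N·mm.
Critical point at (x, y) = (88.81, 137.5) from centroid. f_tx = M·y/J = 470.4 N/mm; f_ty = M·x/J = 303.8 N/mm.
Resultant f_max = √[f_tx² + (f_v + f_ty)²] = √[470.4² + (145.1 + 303.8)²] = 650.3 N/mm.
Capacity per unit length: φr_n = 0.75 × 0.6 × 550 × (0.707 × 5) = 874.9 N/mm.
650.3 ≤ 874.9 → adequate.

f_max ≈ 650 N/mm; adequate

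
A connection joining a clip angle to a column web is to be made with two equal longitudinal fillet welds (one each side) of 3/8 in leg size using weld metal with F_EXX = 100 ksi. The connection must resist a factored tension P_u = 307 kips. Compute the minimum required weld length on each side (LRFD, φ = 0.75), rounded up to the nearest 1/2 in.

Throat t_e = 0.707 × 0.375 = 0.2651 in.
φr_n = 0.75 × 0.6 × 100 × 0.2651 = 11.93 kips/in.
L_req = P_u / φr_n = 307 / 11.93 = 25.73 in total.
Per side: 25.73 / 2 = 12.87 in.
Round up → use L = 13 in on each side.

L = 13 in on each side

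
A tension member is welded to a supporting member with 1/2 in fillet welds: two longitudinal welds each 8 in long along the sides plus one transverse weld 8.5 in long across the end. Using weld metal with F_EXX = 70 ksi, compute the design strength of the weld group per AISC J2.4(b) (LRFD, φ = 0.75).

φR_n ≈ 293 kips

t_e = 0.707 × 0.5 = 0.3535 in.
R_nwl = 0.6 × 70 × 0.3535 × 16 = 237.6 kips (longitudinal, 2 welds).
R_nwt = 0.6 × 70 × 0.3535 × 8.5 = 126.2 kips (transverse, base value).
(i) R_nwl + R_nwt = 363.8 kips; (ii) 0.85 R_nwl + 1.5 R_nwt = 391.2 kips.
R_n = max = 391.2 kips [governs: (ii)]; φR_n = 293.4 kips.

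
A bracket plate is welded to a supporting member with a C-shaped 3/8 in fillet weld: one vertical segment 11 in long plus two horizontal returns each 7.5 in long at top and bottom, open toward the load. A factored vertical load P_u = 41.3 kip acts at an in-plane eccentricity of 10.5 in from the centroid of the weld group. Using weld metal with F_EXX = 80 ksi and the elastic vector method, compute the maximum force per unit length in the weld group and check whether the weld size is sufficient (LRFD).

f_max ≈ 5.81 kip/in; adequate

Total weld length L_w = 26 in. Treat welds as unit-width lines.
Centroid: x̄ = 2×7.5×3.75 / 26 = 2.163 in from the vertical weld.
Polar moment about centroid: J = I_x + I_y = [11³/12 + 2×7.5×5.5²] + [11×2.163² + 2(7.5³/12 + 7.5×1.587²)] = 724.2 in³.
Direct shear f_v = P/L_w = 41.3 / 26 = 1.588 kip/in (vertical).
Torsion M = P·e = 41.3 × 10.5 = 433.65 kip·in.
Critical point at (x, y) = (5.337, 5.5) from centroid. f_tx = M·y/J = 3.293 kip/in; f_ty = M·x/J = 3.195 kip/in.
Resultant f_max = √[f_tx² + (f_v + f_ty)²] = √[3.293² + (1.588 + 3.195)²] = 5.808 kip/in.
Capacity per unit length: φr_n = 0.75 × 0.6 × 80 × (0.707 × 0.375) = 9.544 kip/in.
5.808 ≤ 9.544 → adequate.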